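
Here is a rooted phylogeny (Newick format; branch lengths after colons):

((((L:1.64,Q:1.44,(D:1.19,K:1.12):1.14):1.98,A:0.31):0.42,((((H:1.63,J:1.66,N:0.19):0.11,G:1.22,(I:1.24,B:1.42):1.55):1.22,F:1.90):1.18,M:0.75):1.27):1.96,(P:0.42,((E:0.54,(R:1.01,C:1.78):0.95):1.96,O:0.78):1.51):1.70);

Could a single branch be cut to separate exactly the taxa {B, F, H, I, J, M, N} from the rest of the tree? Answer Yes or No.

The MRCA of the listed taxa subtends ((((H,J,N),G,(I,B)),F),M).
That clade also contains G, which is not in the proposed group, so the group is not monophyletic.

No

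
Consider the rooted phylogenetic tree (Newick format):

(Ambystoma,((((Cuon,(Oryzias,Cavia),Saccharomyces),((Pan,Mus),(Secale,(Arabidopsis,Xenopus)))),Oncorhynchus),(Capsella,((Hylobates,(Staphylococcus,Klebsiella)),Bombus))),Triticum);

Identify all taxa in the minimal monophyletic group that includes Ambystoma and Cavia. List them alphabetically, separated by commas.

Tracing Ambystoma: it attaches directly to the root.
Tracing Cavia: it sits inside (Oryzias,Cavia).
The smallest clade enclosing both is the whole tree (their MRCA is the root), so the answer is all 17 tips in alphabetical order.

Ambystoma, Arabidopsis, Bombus, Capsella, Cavia, Cuon, Hylobates, Klebsiella, Mus, Oncorhynchus, Oryzias, Pan, Saccharomyces, Secale, Staphylococcus, Triticum, Xenopus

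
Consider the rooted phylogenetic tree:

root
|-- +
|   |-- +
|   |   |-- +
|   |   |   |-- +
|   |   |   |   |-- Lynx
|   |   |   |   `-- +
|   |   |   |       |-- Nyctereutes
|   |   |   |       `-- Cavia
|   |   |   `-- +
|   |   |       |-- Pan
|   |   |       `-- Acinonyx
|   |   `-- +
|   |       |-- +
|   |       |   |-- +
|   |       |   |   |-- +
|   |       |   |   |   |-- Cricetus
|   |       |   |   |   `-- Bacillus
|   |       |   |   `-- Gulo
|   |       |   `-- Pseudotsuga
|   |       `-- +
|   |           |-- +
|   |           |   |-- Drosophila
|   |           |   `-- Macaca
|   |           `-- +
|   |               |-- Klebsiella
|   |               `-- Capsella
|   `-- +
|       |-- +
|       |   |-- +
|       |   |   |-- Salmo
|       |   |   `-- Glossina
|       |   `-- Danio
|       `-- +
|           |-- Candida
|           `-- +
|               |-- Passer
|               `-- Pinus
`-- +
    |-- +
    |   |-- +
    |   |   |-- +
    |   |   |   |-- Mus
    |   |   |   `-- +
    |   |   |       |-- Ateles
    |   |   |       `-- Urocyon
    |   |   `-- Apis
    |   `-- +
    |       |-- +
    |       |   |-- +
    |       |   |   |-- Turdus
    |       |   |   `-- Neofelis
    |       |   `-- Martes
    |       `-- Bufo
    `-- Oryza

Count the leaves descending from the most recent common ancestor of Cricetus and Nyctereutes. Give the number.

The MRCA of Cricetus and Nyctereutes is the node subtending (((Lynx,(Nyctereutes,Cavia)),(Pan,Acinonyx)),((((Cricetus,Bacillus),Gulo),Pseudotsuga),((Drosophila,Macaca),(Klebsiella,Capsella)))).
That clade contains 13 terminal taxa: Acinonyx, Bacillus, Capsella, Cavia, Cricetus, Drosophila, Gulo, Klebsiella, Lynx, Macaca, Nyctereutes, Pan, Pseudotsuga.

13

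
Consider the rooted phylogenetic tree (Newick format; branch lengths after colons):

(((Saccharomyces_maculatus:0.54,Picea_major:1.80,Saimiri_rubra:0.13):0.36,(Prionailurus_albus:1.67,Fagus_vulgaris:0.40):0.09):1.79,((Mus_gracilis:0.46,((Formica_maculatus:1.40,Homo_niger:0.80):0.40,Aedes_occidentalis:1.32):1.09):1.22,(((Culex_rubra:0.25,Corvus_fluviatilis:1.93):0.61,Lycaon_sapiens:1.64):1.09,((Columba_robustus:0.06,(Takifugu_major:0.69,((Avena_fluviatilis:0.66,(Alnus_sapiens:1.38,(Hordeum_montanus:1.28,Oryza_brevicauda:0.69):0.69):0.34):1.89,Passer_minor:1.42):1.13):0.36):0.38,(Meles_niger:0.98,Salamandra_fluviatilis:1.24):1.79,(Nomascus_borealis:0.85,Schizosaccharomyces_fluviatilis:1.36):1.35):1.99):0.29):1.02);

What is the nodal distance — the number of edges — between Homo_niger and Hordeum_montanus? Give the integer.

13

The MRCA of Homo_niger and Hordeum_montanus is the node subtending ((Mus_gracilis,((Formica_maculatus,Homo_niger),Aedes_occidentalis)),(((Culex_rubra,Corvus_fluviatilis),Lycaon_sapiens),((Columba_robustus,(Takifugu_major,((Avena_fluviatilis,(Alnus_sapiens,(Hordeum_montanus,Oryza_brevicauda))),Passer_minor))),(Meles_niger,Salamandra_fluviatilis),(Nomascus_borealis,Schizosaccharomyces_fluviatilis)))).
From Homo_niger up to that node: 4 branches. From Hordeum_montanus up to the same node: 9 branches. Total: 4 + 9 = 13.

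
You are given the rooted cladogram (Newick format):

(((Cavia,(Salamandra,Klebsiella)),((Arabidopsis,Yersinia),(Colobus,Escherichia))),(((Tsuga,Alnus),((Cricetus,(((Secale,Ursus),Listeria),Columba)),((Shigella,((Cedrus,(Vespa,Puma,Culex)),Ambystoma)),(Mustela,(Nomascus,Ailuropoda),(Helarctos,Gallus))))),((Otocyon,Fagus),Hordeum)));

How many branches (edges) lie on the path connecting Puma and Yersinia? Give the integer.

13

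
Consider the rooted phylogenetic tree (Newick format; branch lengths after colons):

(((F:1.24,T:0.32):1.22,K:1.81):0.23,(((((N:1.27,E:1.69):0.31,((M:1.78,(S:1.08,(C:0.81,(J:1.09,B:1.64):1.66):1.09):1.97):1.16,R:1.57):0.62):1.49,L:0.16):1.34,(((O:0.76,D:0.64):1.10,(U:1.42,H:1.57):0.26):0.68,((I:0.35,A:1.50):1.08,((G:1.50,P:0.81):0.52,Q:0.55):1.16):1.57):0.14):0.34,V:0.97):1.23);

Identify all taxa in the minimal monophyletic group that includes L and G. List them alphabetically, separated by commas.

Tracing L: it sits inside (((N,E),((M,(S,(C,(J,B)))),R)),L).
Tracing G: it sits inside (G,P).
The smallest clade enclosing both is ((((N,E),((M,(S,(C,(J,B)))),R)),L),(((O,D),(U,H)),((I,A),((G,P),Q)))); the answer is its 18 terminal taxa in alphabetical order.

A, B, C, D, E, G, H, I, J, L, M, N, O, P, Q, R, S, U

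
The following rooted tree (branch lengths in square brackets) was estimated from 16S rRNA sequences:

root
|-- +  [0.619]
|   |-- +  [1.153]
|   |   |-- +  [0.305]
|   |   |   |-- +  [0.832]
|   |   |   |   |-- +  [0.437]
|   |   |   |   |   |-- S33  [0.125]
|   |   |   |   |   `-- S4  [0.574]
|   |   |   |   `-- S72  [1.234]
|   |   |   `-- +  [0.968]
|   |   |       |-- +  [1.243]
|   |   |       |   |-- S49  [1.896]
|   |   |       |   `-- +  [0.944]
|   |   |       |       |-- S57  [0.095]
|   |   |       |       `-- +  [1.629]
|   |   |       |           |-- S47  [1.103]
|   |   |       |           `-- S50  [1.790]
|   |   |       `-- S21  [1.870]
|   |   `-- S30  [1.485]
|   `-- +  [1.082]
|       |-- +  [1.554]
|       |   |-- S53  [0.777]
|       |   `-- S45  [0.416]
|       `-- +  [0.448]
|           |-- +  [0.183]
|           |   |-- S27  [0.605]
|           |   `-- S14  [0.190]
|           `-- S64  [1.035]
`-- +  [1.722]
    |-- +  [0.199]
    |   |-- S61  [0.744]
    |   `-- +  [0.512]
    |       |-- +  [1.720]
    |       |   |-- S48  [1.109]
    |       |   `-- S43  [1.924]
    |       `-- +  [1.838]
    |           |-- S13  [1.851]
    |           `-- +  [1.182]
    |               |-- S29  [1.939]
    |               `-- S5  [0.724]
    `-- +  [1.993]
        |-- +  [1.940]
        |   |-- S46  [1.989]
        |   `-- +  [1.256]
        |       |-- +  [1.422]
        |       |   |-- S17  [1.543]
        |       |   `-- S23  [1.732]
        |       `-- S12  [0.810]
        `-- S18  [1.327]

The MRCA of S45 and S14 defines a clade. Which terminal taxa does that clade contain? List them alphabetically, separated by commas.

Tracing S45: it sits inside (S53,S45).
Tracing S14: it sits inside (S27,S14).
The smallest clade enclosing both is ((S53,S45),((S27,S14),S64)); the answer is its 5 terminal taxa in alphabetical order.

S14, S27, S45, S53, S64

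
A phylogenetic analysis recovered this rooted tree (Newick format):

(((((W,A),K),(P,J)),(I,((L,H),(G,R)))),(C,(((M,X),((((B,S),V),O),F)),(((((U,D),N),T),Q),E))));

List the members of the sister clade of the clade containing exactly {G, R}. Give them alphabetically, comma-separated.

H, L

The clade containing exactly {G, R} attaches to the tree at the node subtending ((L,H),(G,R)).
The other lineage descending from that same node — the sister group — is (L,H); its 2 tips in alphabetical order are the answer.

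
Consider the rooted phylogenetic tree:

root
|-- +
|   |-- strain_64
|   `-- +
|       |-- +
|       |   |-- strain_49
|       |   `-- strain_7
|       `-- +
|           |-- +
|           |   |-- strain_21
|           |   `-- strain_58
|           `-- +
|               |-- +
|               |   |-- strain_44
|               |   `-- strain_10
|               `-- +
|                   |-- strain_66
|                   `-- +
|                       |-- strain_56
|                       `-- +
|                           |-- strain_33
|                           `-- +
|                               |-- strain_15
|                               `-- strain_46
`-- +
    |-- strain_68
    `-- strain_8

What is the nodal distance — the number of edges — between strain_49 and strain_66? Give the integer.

6

The MRCA of strain_49 and strain_66 is the node subtending ((strain_49,strain_7),((strain_21,strain_58),((strain_44,strain_10),(strain_66,(strain_56,(strain_33,(strain_15,strain_46))))))).
From strain_49 up to that node: 2 branches. From strain_66 up to the same node: 4 branches. Total: 2 + 4 = 6.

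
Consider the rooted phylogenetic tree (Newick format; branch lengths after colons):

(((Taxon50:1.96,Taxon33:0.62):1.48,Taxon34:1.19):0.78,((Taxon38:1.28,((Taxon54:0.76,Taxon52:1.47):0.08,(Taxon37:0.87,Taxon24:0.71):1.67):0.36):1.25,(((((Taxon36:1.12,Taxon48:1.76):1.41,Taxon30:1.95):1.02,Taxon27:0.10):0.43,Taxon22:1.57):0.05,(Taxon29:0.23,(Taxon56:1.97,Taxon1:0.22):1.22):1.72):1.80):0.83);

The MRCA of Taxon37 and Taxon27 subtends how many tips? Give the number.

The MRCA of Taxon37 and Taxon27 is the node subtending ((Taxon38,((Taxon54,Taxon52),(Taxon37,Taxon24))),(((((Taxon36,Taxon48),Taxon30),Taxon27),Taxon22),(Taxon29,(Taxon56,Taxon1)))).
That clade contains 13 terminal taxa: Taxon1, Taxon22, Taxon24, Taxon27, Taxon29, Taxon30, Taxon36, Taxon37, Taxon38, Taxon48, Taxon52, Taxon54, Taxon56.

13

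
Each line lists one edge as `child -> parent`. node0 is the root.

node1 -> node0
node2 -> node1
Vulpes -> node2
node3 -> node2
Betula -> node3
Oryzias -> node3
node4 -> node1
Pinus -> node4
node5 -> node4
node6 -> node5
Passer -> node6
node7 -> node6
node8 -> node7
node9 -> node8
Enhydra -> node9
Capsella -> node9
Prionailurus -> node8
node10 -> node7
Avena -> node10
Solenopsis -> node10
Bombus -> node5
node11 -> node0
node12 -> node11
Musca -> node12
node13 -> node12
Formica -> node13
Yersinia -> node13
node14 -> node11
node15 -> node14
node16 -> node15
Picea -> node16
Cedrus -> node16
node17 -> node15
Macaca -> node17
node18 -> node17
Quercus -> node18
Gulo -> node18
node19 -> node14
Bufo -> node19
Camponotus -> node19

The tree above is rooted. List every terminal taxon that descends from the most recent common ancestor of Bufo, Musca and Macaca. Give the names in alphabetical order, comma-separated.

Bufo, Camponotus, Cedrus, Formica, Gulo, Macaca, Musca, Picea, Quercus, Yersinia

Tracing Bufo: it sits inside (Bufo,Camponotus).
Tracing Musca: it sits inside (Musca,(Formica,Yersinia)).
Tracing Macaca: it sits inside (Macaca,(Quercus,Gulo)).
The smallest clade enclosing all 3 is ((Musca,(Formica,Yersinia)),(((Picea,Cedrus),(Macaca,(Quercus,Gulo))),(Bufo,Camponotus))); the answer is its 10 terminal taxa in alphabetical order.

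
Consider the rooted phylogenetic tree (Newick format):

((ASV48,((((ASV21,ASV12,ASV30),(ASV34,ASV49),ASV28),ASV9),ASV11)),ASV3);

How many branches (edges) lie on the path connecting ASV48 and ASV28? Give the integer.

5

The MRCA of ASV48 and ASV28 is the node subtending (ASV48,((((ASV21,ASV12,ASV30),(ASV34,ASV49),ASV28),ASV9),ASV11)).
From ASV48 up to that node: 1 branch. From ASV28 up to the same node: 4 branches. Total: 1 + 4 = 5.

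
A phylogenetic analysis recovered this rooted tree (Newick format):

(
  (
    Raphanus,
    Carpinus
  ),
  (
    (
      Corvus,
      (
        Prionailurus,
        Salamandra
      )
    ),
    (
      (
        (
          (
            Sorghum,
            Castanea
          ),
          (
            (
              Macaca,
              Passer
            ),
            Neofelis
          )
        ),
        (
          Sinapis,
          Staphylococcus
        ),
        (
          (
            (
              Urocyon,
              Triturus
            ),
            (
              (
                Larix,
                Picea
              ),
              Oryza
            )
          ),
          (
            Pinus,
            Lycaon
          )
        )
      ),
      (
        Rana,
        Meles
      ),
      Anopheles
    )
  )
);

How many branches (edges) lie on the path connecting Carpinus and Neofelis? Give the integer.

The MRCA of Carpinus and Neofelis is the root of the tree.
From Carpinus up to that node: 2 branches. From Neofelis up to the same node: 6 branches. Total: 2 + 6 = 8.

8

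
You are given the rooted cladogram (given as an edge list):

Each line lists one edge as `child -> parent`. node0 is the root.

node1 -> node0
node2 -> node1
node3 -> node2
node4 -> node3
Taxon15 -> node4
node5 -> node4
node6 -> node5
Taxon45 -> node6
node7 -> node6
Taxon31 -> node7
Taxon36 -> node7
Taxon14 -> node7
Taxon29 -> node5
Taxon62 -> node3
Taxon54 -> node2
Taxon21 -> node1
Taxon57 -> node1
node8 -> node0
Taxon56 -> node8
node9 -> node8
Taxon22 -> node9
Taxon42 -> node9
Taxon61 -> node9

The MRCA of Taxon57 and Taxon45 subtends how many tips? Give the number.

10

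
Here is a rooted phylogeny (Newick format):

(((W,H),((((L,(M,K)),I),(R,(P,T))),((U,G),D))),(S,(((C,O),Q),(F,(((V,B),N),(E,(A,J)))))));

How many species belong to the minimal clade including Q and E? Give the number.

10

The MRCA of Q and E is the node subtending (((C,O),Q),(F,(((V,B),N),(E,(A,J))))).
That clade contains 10 terminal taxa: A, B, C, E, F, J, N, O, Q, V.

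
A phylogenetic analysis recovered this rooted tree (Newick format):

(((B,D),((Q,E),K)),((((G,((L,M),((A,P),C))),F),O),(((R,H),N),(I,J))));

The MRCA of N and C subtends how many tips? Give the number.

13

The MRCA of N and C is the node subtending ((((G,((L,M),((A,P),C))),F),O),(((R,H),N),(I,J))).
That clade contains 13 terminal taxa: A, C, F, G, H, I, J, L, M, N, O, P, R.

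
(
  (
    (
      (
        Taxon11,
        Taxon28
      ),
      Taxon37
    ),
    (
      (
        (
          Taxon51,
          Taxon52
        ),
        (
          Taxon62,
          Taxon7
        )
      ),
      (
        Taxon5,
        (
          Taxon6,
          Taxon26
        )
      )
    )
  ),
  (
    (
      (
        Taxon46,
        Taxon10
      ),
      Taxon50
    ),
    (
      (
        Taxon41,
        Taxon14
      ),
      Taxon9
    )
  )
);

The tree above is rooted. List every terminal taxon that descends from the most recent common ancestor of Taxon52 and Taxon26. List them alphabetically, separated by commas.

Taxon26, Taxon5, Taxon51, Taxon52, Taxon6, Taxon62, Taxon7

Tracing Taxon52: it sits inside (Taxon51,Taxon52).
Tracing Taxon26: it sits inside (Taxon6,Taxon26).
The smallest clade enclosing both is (((Taxon51,Taxon52),(Taxon62,Taxon7)),(Taxon5,(Taxon6,Taxon26))); the answer is its 7 terminal taxa in alphabetical order.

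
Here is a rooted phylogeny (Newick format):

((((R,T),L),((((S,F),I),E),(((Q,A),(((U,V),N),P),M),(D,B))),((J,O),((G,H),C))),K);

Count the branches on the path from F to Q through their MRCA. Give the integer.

The MRCA of F and Q is the node subtending ((((S,F),I),E),(((Q,A),(((U,V),N),P),M),(D,B))).
From F up to that node: 4 branches. From Q up to the same node: 4 branches. Total: 4 + 4 = 8.

8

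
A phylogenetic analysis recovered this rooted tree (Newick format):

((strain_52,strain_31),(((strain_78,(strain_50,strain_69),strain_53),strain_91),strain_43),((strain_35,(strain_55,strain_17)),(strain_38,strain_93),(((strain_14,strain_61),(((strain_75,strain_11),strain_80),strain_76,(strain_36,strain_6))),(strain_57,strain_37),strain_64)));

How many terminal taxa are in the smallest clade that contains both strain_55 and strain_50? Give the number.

24

The MRCA of strain_55 and strain_50 is the root, so the clade is the entire tree.
That clade contains 24 terminal taxa: strain_11, strain_14, strain_17, strain_31, strain_35, strain_36, strain_37, strain_38, strain_43, strain_50, strain_52, strain_53, strain_55, strain_57, strain_6, strain_61, strain_64, strain_69, strain_75, strain_76, strain_78, strain_80, strain_91, strain_93.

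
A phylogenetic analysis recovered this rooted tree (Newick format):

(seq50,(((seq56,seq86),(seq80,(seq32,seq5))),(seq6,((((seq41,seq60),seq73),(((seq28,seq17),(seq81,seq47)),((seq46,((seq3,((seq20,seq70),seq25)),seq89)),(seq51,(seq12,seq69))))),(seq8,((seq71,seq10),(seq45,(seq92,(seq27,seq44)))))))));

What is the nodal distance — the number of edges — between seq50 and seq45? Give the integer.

8

The MRCA of seq50 and seq45 is the root of the tree.
From seq50 up to that node: 1 branch. From seq45 up to the same node: 7 branches. Total: 1 + 7 = 8.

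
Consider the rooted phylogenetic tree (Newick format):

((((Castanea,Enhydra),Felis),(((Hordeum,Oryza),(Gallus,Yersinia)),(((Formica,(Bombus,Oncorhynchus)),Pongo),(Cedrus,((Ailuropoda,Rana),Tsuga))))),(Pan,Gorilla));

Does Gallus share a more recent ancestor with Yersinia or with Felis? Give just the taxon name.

Yersinia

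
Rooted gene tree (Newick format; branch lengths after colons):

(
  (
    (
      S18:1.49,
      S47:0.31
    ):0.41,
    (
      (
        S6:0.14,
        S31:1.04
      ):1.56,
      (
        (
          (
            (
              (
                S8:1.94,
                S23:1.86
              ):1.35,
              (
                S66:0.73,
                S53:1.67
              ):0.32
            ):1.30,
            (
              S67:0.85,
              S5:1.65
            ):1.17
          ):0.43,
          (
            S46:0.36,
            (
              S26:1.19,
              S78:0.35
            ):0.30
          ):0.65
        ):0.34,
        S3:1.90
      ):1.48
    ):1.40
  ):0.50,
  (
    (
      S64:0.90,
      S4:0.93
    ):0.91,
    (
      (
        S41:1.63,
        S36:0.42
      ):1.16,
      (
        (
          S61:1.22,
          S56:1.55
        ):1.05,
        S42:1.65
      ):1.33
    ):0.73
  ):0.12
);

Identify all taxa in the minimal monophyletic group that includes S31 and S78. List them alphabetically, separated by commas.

Tracing S31: it sits inside (S6,S31).
Tracing S78: it sits inside (S26,S78).
The smallest clade enclosing both is ((S6,S31),(((((S8,S23),(S66,S53)),(S67,S5)),(S46,(S26,S78))),S3)); the answer is its 12 terminal taxa in alphabetical order.

S23, S26, S3, S31, S46, S5, S53, S6, S66, S67, S78, S8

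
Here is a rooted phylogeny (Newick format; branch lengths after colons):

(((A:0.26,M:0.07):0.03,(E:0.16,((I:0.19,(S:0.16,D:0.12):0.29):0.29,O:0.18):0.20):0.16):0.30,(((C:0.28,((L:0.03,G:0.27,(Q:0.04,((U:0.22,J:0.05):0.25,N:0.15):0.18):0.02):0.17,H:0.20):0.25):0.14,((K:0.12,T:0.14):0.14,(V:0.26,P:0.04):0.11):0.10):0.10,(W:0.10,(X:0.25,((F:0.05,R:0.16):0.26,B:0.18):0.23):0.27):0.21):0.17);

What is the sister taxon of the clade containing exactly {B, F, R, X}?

The clade containing exactly {B, F, R, X} attaches to the tree at the node subtending (W,(X,((F,R),B))).
The other lineage descending from that same node — the sister group — is the single tip W.

W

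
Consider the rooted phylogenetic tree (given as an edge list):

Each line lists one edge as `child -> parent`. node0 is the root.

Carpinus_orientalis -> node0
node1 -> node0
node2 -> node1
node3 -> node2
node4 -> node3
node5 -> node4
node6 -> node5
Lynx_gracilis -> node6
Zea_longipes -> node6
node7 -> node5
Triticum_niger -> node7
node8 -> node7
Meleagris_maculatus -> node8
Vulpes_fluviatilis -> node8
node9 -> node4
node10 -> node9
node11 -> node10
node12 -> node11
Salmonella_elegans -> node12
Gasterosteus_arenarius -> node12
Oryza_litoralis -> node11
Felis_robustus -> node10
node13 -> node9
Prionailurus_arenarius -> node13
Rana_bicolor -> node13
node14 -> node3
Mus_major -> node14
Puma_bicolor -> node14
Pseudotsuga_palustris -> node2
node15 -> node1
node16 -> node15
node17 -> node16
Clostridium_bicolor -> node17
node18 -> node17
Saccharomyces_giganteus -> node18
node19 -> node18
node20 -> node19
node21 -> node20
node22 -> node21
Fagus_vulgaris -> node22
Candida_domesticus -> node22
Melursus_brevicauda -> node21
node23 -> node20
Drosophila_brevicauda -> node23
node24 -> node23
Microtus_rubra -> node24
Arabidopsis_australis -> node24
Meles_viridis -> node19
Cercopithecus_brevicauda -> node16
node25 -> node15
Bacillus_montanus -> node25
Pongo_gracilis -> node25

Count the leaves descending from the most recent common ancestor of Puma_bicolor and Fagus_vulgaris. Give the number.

26

The MRCA of Puma_bicolor and Fagus_vulgaris is the node subtending ((((((Lynx_gracilis,Zea_longipes),(Triticum_niger,(Meleagris_maculatus,Vulpes_fluviatilis))),((((Salmonella_elegans,Gasterosteus_arenarius),Oryza_litoralis),Felis_robustus),(Prionailurus_arenarius,Rana_bicolor))),(Mus_major,Puma_bicolor)),Pseudotsuga_palustris),(((Clostridium_bicolor,(Saccharomyces_giganteus,((((Fagus_vulgaris,Candida_domesticus),Melursus_brevicauda),(Drosophila_brevicauda,(Microtus_rubra,Arabidopsis_australis))),Meles_viridis))),Cercopithecus_brevicauda),(Bacillus_montanus,Pongo_gracilis))).
That clade contains 26 terminal taxa: Arabidopsis_australis, Bacillus_montanus, Candida_domesticus, Cercopithecus_brevicauda, Clostridium_bicolor, Drosophila_brevicauda, Fagus_vulgaris, Felis_robustus, Gasterosteus_arenarius, Lynx_gracilis, Meleagris_maculatus, Meles_viridis, Melursus_brevicauda, Microtus_rubra, Mus_major, Oryza_litoralis, Pongo_gracilis, Prionailurus_arenarius, Pseudotsuga_palustris, Puma_bicolor, Rana_bicolor, Saccharomyces_giganteus, Salmonella_elegans, Triticum_niger, Vulpes_fluviatilis, Zea_longipes.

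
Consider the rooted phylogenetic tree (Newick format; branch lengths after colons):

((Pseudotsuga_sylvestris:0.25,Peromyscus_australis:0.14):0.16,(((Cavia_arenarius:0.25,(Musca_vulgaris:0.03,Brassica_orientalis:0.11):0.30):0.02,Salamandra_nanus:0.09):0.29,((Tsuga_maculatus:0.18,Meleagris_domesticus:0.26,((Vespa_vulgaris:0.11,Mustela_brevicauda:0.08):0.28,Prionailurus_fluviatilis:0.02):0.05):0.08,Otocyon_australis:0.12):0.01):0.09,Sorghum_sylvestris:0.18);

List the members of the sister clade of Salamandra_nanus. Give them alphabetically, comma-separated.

Brassica_orientalis, Cavia_arenarius, Musca_vulgaris

Salamandra_nanus attaches to the tree at the node subtending ((Cavia_arenarius,(Musca_vulgaris,Brassica_orientalis)),Salamandra_nanus).
The other lineage descending from that same node — the sister group — is (Cavia_arenarius,(Musca_vulgaris,Brassica_orientalis)); its 3 tips in alphabetical order are the answer.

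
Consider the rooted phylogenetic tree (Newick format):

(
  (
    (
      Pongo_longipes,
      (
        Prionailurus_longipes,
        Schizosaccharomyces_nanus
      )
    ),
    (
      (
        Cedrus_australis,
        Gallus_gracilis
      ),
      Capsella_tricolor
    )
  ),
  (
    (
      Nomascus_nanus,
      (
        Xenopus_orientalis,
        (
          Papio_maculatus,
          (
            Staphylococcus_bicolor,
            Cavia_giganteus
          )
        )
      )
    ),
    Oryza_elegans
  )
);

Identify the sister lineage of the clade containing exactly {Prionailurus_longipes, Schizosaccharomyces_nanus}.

The clade containing exactly {Prionailurus_longipes, Schizosaccharomyces_nanus} attaches to the tree at the node subtending (Pongo_longipes,(Prionailurus_longipes,Schizosaccharomyces_nanus)).
The other lineage descending from that same node — the sister group — is the single tip Pongo_longipes.

Pongo_longipes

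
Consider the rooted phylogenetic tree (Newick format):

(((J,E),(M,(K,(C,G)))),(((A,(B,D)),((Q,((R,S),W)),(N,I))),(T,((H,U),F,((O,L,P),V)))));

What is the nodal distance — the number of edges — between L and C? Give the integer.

11

The MRCA of L and C is the root of the tree.
From L up to that node: 6 branches. From C up to the same node: 5 branches. Total: 6 + 5 = 11.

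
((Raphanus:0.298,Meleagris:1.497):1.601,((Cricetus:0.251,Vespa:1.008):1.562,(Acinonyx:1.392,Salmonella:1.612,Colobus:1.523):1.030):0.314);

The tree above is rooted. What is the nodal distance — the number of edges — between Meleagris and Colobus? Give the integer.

5

The MRCA of Meleagris and Colobus is the root of the tree.
From Meleagris up to that node: 2 branches. From Colobus up to the same node: 3 branches. Total: 2 + 3 = 5.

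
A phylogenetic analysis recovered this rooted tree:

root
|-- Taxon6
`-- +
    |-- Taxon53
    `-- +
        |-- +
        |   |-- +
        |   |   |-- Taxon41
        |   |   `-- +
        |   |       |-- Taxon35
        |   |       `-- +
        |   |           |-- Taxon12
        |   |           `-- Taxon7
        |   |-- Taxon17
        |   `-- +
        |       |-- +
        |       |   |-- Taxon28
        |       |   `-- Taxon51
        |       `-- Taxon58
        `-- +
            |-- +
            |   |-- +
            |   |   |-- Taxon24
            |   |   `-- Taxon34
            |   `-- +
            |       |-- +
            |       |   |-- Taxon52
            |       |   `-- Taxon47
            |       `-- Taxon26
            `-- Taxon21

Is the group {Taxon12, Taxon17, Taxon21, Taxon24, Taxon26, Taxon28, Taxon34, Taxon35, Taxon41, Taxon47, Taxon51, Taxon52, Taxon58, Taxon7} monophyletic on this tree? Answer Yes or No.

Yes

The most recent common ancestor of these taxa subtends (((Taxon41,(Taxon35,(Taxon12,Taxon7))),Taxon17,((Taxon28,Taxon51),Taxon58)),(((Taxon24,Taxon34),((Taxon52,Taxon47),Taxon26)),Taxon21)).
That clade has exactly 14 tips — every listed taxon and nothing else — so the group is monophyletic.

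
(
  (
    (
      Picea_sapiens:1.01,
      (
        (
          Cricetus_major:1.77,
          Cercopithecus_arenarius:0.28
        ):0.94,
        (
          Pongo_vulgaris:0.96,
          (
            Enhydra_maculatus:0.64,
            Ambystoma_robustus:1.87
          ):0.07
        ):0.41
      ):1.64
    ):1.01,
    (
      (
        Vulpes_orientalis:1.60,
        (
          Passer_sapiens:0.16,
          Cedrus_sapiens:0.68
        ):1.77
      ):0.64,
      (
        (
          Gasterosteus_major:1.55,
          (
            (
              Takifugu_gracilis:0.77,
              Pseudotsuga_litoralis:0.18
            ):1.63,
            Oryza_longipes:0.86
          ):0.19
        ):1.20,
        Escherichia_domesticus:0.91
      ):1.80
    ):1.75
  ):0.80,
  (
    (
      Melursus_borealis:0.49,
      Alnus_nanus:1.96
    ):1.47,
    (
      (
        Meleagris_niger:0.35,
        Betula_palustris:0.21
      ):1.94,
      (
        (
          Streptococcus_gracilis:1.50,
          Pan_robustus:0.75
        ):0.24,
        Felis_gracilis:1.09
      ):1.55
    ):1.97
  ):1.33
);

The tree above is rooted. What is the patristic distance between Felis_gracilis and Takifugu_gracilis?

14.08

The path runs Felis_gracilis → … → MRCA → … → Takifugu_gracilis; the MRCA is the root of the tree.
Branch lengths along that path: 1.09 + 1.55 + 1.97 + 1.33 + 0.80 + 1.75 + 1.80 + 1.20 + 0.19 + 1.63 + 0.77 = 14.08.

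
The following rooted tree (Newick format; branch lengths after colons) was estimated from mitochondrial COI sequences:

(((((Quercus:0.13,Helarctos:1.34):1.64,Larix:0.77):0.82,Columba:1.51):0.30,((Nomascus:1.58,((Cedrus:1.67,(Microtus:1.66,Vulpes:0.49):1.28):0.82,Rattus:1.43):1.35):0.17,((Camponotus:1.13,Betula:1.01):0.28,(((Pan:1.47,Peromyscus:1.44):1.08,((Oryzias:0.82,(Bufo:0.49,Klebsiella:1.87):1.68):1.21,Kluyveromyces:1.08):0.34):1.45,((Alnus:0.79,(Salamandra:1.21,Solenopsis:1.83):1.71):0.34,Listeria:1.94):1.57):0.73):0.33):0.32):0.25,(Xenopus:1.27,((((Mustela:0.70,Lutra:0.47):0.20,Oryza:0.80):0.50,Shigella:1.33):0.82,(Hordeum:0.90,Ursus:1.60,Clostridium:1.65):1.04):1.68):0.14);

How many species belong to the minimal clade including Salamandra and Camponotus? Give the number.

The MRCA of Salamandra and Camponotus is the node subtending ((Camponotus,Betula),(((Pan,Peromyscus),((Oryzias,(Bufo,Klebsiella)),Kluyveromyces)),((Alnus,(Salamandra,Solenopsis)),Listeria))).
That clade contains 12 terminal taxa: Alnus, Betula, Bufo, Camponotus, Klebsiella, Kluyveromyces, Listeria, Oryzias, Pan, Peromyscus, Salamandra, Solenopsis.

12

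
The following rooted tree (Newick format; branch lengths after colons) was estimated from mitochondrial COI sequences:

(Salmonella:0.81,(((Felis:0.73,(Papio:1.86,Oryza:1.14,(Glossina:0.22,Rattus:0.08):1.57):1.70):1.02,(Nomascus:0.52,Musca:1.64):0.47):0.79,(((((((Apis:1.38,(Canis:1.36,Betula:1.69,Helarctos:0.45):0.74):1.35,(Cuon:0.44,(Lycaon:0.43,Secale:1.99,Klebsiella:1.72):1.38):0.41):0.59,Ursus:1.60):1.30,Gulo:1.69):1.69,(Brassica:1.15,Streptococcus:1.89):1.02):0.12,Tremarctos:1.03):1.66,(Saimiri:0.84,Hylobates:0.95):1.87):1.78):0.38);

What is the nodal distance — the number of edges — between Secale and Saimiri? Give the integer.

10

The MRCA of Secale and Saimiri is the node subtending (((((((Apis,(Canis,Betula,Helarctos)),(Cuon,(Lycaon,Secale,Klebsiella))),Ursus),Gulo),(Brassica,Streptococcus)),Tremarctos),(Saimiri,Hylobates)).
From Secale up to that node: 8 branches. From Saimiri up to the same node: 2 branches. Total: 8 + 2 = 10.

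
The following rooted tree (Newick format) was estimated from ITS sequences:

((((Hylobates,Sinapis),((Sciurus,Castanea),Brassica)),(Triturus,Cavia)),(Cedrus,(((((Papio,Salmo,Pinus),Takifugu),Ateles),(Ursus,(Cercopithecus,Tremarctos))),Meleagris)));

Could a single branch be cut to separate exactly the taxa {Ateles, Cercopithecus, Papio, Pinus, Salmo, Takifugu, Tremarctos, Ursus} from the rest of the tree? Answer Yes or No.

Yes

The most recent common ancestor of these taxa subtends ((((Papio,Salmo,Pinus),Takifugu),Ateles),(Ursus,(Cercopithecus,Tremarctos))).
That clade has exactly 8 tips — every listed taxon and nothing else — so the group is monophyletic.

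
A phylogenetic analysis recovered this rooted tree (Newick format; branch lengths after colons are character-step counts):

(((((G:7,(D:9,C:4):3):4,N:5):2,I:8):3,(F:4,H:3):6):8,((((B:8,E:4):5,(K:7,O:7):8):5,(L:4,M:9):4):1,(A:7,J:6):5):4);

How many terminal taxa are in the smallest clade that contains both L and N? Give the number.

The MRCA of L and N is the root, so the clade is the entire tree.
That clade contains 15 terminal taxa: A, B, C, D, E, F, G, H, I, J, K, L, M, N, O.

15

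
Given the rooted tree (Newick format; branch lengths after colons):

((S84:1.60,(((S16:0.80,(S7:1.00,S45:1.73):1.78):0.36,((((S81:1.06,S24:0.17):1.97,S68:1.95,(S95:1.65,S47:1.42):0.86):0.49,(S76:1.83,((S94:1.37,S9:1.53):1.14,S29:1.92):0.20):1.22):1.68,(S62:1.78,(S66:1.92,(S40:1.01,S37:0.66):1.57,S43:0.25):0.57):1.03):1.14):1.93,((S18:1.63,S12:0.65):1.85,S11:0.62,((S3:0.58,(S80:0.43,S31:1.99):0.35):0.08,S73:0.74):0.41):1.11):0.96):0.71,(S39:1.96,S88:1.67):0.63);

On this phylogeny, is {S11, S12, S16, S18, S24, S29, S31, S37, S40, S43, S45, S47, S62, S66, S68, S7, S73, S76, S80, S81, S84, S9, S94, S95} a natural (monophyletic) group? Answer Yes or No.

The MRCA of the listed taxa subtends (S84,(((S16,(S7,S45)),((((S81,S24),S68,(S95,S47)),(S76,((S94,S9),S29))),(S62,(S66,(S40,S37),S43)))),((S18,S12),S11,((S3,(S80,S31)),S73)))).
That clade also contains S3, which is not in the proposed group, so the group is not monophyletic.

No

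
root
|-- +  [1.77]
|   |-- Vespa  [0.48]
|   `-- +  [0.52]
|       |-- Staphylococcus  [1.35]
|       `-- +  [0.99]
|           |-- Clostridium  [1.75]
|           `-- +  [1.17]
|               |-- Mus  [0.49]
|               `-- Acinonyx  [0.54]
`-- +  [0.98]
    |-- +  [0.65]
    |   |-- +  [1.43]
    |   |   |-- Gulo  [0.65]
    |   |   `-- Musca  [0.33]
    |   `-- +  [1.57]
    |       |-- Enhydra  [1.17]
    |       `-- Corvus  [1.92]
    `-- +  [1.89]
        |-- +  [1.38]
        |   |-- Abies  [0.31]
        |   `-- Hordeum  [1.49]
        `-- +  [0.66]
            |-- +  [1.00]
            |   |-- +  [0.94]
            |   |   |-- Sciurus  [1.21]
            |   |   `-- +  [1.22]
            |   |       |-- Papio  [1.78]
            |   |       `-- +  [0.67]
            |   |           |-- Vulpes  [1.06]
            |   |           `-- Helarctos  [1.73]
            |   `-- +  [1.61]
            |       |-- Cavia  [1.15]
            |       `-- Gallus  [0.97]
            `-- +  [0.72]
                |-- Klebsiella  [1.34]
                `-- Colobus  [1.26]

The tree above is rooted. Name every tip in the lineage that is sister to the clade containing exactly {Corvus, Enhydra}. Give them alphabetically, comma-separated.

Gulo, Musca

The clade containing exactly {Corvus, Enhydra} attaches to the tree at the node subtending ((Gulo,Musca),(Enhydra,Corvus)).
The other lineage descending from that same node — the sister group — is (Gulo,Musca); its 2 tips in alphabetical order are the answer.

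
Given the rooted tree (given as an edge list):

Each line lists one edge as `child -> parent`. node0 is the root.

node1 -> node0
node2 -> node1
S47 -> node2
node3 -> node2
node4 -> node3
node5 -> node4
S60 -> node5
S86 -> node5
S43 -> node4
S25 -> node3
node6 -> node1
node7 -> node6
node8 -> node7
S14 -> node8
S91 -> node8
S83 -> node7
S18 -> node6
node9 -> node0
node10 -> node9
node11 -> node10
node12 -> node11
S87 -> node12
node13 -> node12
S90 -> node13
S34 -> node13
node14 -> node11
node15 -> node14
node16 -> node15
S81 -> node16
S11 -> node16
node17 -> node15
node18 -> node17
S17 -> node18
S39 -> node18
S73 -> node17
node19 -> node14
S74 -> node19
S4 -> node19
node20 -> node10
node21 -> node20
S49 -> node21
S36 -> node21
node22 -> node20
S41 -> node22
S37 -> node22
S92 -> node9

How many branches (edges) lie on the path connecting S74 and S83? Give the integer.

The MRCA of S74 and S83 is the root of the tree.
From S74 up to that node: 6 branches. From S83 up to the same node: 4 branches. Total: 6 + 4 = 10.

10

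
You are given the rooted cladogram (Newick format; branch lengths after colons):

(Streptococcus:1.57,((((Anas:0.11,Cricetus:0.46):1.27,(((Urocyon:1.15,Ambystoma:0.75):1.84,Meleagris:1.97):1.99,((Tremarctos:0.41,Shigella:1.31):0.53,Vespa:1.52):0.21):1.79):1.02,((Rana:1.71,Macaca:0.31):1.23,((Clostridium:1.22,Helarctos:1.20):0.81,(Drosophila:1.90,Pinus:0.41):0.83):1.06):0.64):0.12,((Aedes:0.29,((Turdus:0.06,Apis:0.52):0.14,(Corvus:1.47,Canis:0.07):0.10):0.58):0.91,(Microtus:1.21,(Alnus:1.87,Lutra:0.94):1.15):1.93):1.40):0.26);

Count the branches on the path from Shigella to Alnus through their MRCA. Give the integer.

The MRCA of Shigella and Alnus is the node subtending ((((Anas,Cricetus),(((Urocyon,Ambystoma),Meleagris),((Tremarctos,Shigella),Vespa))),((Rana,Macaca),((Clostridium,Helarctos),(Drosophila,Pinus)))),((Aedes,((Turdus,Apis),(Corvus,Canis))),(Microtus,(Alnus,Lutra)))).
From Shigella up to that node: 6 branches. From Alnus up to the same node: 4 branches. Total: 6 + 4 = 10.

10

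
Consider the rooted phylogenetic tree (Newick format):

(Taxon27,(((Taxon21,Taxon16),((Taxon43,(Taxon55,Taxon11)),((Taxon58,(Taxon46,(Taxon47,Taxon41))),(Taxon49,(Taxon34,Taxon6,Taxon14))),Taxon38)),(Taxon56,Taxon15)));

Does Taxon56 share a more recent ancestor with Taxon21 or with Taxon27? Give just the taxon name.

Taxon21

The MRCA of Taxon56 and Taxon21 subtends (((Taxon21,Taxon16),((Taxon43,(Taxon55,Taxon11)),((Taxon58,(Taxon46,(Taxon47,Taxon41))),(Taxon49,(Taxon34,Taxon6,Taxon14))),Taxon38)),(Taxon56,Taxon15)) (16 taxa).
The MRCA of Taxon56 and Taxon27 is the root, subtending the entire tree (17 taxa).
The first is nested inside the second, so Taxon56 shares a more recent common ancestor with Taxon21.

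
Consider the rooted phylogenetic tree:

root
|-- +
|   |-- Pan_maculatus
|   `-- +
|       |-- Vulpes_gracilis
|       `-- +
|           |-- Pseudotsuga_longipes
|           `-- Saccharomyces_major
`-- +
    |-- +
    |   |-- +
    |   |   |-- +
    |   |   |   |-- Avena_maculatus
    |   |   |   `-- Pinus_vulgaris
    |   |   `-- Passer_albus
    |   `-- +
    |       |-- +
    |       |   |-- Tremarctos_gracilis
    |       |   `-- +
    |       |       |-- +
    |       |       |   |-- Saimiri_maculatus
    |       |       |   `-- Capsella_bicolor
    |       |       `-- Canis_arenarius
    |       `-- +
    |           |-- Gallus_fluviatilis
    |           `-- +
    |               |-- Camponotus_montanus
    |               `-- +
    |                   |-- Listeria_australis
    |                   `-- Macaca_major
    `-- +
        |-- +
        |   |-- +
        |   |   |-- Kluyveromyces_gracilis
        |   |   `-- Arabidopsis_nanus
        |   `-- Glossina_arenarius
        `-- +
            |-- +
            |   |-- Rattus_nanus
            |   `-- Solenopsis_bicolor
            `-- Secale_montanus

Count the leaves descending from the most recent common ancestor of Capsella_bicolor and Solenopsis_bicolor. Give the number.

17

The MRCA of Capsella_bicolor and Solenopsis_bicolor is the node subtending ((((Avena_maculatus,Pinus_vulgaris),Passer_albus),((Tremarctos_gracilis,((Saimiri_maculatus,Capsella_bicolor),Canis_arenarius)),(Gallus_fluviatilis,(Camponotus_montanus,(Listeria_australis,Macaca_major))))),(((Kluyveromyces_gracilis,Arabidopsis_nanus),Glossina_arenarius),((Rattus_nanus,Solenopsis_bicolor),Secale_montanus))).
That clade contains 17 terminal taxa: Arabidopsis_nanus, Avena_maculatus, Camponotus_montanus, Canis_arenarius, Capsella_bicolor, Gallus_fluviatilis, Glossina_arenarius, Kluyveromyces_gracilis, Listeria_australis, Macaca_major, Passer_albus, Pinus_vulgaris, Rattus_nanus, Saimiri_maculatus, Secale_montanus, Solenopsis_bicolor, Tremarctos_gracilis.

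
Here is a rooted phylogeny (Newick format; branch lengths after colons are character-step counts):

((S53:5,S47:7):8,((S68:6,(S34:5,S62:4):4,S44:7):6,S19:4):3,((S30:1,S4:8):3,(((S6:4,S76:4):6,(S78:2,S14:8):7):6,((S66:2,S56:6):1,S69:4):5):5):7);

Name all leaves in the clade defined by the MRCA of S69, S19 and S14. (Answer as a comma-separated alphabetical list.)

S14, S19, S30, S34, S4, S44, S47, S53, S56, S6, S62, S66, S68, S69, S76, S78

Tracing S69: it sits inside ((S66,S56),S69).
Tracing S19: it sits inside ((S68,(S34,S62),S44),S19).
Tracing S14: it sits inside (S78,S14).
The smallest clade enclosing all 3 is the whole tree (their MRCA is the root), so the answer is all 16 tips in alphabetical order.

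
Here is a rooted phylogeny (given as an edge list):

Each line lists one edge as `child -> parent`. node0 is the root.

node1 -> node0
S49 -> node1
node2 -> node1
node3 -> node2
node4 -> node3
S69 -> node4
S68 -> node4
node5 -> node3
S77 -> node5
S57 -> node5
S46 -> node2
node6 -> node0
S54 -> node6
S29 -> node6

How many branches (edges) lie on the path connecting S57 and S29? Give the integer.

7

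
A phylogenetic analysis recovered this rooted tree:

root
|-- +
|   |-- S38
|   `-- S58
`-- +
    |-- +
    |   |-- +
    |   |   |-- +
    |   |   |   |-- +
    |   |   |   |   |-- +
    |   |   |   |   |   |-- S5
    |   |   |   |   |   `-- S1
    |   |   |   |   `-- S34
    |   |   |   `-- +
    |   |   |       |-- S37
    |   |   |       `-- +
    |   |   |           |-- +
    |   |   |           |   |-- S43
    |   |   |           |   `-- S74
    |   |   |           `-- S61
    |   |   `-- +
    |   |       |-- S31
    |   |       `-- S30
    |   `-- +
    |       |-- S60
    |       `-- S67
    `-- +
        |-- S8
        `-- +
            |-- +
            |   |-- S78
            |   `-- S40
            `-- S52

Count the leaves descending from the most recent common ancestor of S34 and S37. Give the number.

7

The MRCA of S34 and S37 is the node subtending (((S5,S1),S34),(S37,((S43,S74),S61))).
That clade contains 7 terminal taxa: S1, S34, S37, S43, S5, S61, S74.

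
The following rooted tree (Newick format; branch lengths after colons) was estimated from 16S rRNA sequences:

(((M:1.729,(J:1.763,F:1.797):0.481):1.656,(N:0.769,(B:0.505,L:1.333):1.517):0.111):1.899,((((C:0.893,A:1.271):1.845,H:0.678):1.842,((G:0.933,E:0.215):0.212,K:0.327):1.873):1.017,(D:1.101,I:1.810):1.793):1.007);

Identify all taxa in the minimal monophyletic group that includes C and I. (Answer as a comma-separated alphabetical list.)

A, C, D, E, G, H, I, K

Tracing C: it sits inside (C,A).
Tracing I: it sits inside (D,I).
The smallest clade enclosing both is ((((C,A),H),((G,E),K)),(D,I)); the answer is its 8 terminal taxa in alphabetical order.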